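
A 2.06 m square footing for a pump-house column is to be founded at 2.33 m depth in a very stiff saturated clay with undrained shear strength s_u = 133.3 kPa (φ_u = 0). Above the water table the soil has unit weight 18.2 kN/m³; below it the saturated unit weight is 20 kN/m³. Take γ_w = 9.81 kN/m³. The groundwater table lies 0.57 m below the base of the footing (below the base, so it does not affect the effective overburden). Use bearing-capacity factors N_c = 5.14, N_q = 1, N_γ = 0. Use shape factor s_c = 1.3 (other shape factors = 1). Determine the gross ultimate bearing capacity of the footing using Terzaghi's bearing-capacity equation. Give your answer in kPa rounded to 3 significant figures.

Overburden at base level: q = 18.2 × 2.33 = 42.406 kPa.
Cohesion term c·N_c·s_c = 133.3 × 5.14 × 1.3 = 890.71 kPa; surcharge term q·N_q = 42.406 × 1 = 42.406 kPa.
q_ult = 890.71 + 42.406 = 933.12 kPa.

q_ult ≈ 933 kPa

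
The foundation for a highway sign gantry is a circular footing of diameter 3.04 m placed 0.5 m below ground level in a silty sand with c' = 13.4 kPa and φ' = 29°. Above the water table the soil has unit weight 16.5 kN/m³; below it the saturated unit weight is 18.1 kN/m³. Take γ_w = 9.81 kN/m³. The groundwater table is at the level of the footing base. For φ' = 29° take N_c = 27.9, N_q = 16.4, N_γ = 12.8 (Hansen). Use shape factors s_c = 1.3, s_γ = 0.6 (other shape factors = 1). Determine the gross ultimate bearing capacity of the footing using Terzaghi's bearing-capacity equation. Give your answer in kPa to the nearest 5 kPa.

q_ult ≈ 720 kPa

Overburden at base level: q = 16.5 × 0.5 = 8.25 kPa.
Below the base the soil is submerged, so the ½γBN_γ term uses γ' = 18.1 − 9.81 = 8.29 kN/m³.
Cohesion term c·N_c·s_c = 13.4 × 27.9 × 1.3 = 486.02 kPa; surcharge term q·N_q = 8.25 × 16.4 = 135.3 kPa; self-weight term 0.5·γ·B·N_γ·s_γ = 0.5 × 8.29 × 3.04 × 12.8 × 0.6 = 96.774 kPa.
q_ult = 486.02 + 135.3 + 96.774 = 718.09 kPa.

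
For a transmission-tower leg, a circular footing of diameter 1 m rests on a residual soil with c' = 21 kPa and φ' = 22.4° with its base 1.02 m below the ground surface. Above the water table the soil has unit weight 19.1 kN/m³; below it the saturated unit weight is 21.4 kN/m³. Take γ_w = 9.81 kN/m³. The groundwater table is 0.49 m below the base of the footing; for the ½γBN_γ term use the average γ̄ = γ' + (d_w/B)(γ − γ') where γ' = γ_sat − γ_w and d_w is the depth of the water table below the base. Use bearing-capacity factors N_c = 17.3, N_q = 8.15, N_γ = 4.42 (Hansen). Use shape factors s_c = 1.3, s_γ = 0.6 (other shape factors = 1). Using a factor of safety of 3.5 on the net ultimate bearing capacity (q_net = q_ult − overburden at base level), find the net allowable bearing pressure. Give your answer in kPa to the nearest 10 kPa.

Effective surcharge at the founding depth q = γ·D_f = 19.1 × 1.02 = 19.482 kPa.
With d_w = 0.49 m < B, γ̄ = 11.59 + (0.49/1) × (19.1 − 11.59) = 15.27 kN/m³.
q_ult = c·N_c·s_c + q·N_q + 0.5·γ·B·N_γ·s_γ
     = 21 × 17.3 × 1.3 + 19.482 × 8.15 + 0.5 × 15.27 × 1 × 4.42 × 0.6
     = 472.29 + 158.78 + 20.248 = 651.32 kPa.
q_net = 651.32 − 19.482 = 631.83 kPa.
q_all(net) = 631.83 / 3.5 = 180.52 kPa.

q_all(net) ≈ 180 kPa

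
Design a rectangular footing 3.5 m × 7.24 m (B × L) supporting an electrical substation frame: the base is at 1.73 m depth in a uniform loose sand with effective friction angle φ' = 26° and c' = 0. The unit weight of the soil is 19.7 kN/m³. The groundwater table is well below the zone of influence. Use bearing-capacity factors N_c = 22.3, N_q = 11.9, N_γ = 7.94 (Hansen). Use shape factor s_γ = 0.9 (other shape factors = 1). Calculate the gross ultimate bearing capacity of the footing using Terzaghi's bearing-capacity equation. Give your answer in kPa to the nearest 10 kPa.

q_ult ≈ 650 kPa

Effective surcharge at the founding depth q = γ·D_f = 19.7 × 1.73 = 34.081 kPa.
q_ult = q·N_q + 0.5·γ·B·N_γ·s_γ
     = 34.081 × 11.9 + 0.5 × 19.7 × 3.5 × 7.94 × 0.9
     = 405.56 + 246.36 = 651.92 kPa.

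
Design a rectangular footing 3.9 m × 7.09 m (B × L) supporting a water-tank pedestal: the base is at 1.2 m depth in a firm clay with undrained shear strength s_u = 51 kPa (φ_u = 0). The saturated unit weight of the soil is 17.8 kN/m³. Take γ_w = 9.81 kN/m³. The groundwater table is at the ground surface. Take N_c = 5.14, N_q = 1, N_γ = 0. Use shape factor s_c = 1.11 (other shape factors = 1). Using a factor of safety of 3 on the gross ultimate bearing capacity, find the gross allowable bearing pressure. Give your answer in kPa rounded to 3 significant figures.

q_all ≈ 100 kPa

With the water table at the surface the whole profile is submerged: γ' = 17.8 − 9.81 = 7.99 kN/m³, so q = γ'·D_f = 9.588 kPa.
q_ult = c·N_c·s_c + q·N_q
     = 51 × 5.14 × 1.11 + 9.588 × 1
     = 290.98 + 9.588 = 300.56 kPa.
q_all = 300.56 / 3 = 100.19 kPa.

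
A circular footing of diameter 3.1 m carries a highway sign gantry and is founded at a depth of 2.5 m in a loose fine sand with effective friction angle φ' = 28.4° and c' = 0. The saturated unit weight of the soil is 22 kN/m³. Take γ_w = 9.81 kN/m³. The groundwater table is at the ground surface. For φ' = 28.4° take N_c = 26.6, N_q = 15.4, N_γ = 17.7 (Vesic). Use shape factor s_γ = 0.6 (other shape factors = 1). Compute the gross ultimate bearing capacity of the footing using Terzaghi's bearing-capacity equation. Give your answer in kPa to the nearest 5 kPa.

q_ult ≈ 670 kPa

With the water table at the surface the whole profile is submerged: γ' = 22 − 9.81 = 12.19 kN/m³, so q = γ'·D_f = 30.475 kPa; the same γ' applies in the ½γBN_γ term.
q_ult = q·N_q + 0.5·γ·B·N_γ·s_γ
     = 30.475 × 15.4 + 0.5 × 12.19 × 3.1 × 17.7 × 0.6
     = 469.31 + 200.66 = 669.97 kPa.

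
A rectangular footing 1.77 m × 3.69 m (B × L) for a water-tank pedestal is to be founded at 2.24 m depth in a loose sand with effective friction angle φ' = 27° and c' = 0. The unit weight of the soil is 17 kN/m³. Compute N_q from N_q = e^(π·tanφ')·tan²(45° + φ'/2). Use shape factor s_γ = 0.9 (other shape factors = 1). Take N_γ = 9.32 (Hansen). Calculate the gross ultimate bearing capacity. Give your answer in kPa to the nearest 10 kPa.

tan27° = 0.5095, so N_q = e^(π×0.5095)·tan²(58.5°) = 4.957 × 2.663 = 13.2.
q = γ·D_f = 17 × 2.24 = 38.08 kPa.
q·N_q = 38.08 × 13.199 = 502.62 kPa
0.5·γ·B·N_γ·s_γ = 0.5 × 17 × 1.77 × 9.32 × 0.9 = 126.2 kPa
q_ult = 502.62 + 126.2 = 628.82 kPa.

q_ult ≈ 630 kPa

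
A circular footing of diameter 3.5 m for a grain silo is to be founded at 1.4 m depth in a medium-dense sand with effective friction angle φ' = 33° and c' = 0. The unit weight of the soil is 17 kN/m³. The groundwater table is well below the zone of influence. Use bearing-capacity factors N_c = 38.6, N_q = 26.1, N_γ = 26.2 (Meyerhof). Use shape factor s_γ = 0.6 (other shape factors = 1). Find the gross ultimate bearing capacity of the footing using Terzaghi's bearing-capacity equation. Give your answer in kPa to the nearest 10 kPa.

q_ult ≈ 1090 kPa

Overburden at base level: q = 17 × 1.4 = 23.8 kPa.
Surcharge term q·N_q = 23.8 × 26.1 = 621.18 kPa; self-weight term 0.5·γ·B·N_γ·s_γ = 0.5 × 17 × 3.5 × 26.2 × 0.6 = 467.67 kPa.
q_ult = 621.18 + 467.67 = 1088.8 kPa.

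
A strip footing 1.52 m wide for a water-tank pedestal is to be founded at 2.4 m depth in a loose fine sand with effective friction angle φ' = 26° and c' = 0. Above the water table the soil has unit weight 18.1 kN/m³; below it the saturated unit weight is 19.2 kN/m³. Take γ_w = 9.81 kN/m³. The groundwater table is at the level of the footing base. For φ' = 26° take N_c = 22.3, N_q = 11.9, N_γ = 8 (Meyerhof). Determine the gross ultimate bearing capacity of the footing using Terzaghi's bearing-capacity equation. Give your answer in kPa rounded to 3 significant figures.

q = γ·D_f = 18.1 × 2.4 = 43.44 kPa.
For the ½γBN_γ term take γ' = 19.2 − 9.81 = 9.39 kN/m³ (soil below base is submerged).
q·N_q = 43.44 × 11.9 = 516.94 kPa
0.5·γ·B·N_γ = 0.5 × 9.39 × 1.52 × 8 = 57.091 kPa
q_ult = 516.94 + 57.091 = 574.03 kPa.

q_ult ≈ 574 kPa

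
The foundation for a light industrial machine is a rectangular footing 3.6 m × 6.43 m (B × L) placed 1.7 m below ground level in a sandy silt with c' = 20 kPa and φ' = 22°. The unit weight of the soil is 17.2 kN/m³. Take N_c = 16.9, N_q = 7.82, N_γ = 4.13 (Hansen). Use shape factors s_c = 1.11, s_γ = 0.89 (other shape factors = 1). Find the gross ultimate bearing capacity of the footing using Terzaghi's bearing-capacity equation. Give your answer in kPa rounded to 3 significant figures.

q_ult ≈ 718 kPa

Overburden at base level: q = 17.2 × 1.7 = 29.24 kPa.
Cohesion term c·N_c·s_c = 20 × 16.9 × 1.11 = 375.18 kPa; surcharge term q·N_q = 29.24 × 7.82 = 228.66 kPa; self-weight term 0.5·γ·B·N_γ·s_γ = 0.5 × 17.2 × 3.6 × 4.13 × 0.89 = 113.8 kPa.
q_ult = 375.18 + 228.66 + 113.8 = 717.64 kPa.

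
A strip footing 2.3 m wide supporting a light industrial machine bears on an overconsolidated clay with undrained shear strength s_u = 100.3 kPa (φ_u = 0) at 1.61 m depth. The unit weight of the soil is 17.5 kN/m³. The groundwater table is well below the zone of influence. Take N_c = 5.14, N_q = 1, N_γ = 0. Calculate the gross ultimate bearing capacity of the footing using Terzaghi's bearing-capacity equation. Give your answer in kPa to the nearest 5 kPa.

q_ult ≈ 545 kPa

Overburden at base level: q = 17.5 × 1.61 = 28.175 kPa.
Cohesion term c·N_c = 100.3 × 5.14 = 515.54 kPa; surcharge term q·N_q = 28.175 × 1 = 28.175 kPa.
q_ult = 515.54 + 28.175 = 543.72 kPa.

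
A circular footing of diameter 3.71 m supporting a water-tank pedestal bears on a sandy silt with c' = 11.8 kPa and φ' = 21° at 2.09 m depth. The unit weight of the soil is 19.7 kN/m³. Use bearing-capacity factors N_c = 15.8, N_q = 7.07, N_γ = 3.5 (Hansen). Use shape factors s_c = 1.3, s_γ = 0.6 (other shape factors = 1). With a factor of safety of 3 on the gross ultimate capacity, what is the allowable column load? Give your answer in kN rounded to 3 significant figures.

P_all ≈ 2200 kN

q = γ·D_f = 19.7 × 2.09 = 41.173 kPa.
c·N_c·s_c = 11.8 × 15.8 × 1.3 = 242.37 kPa
q·N_q = 41.173 × 7.07 = 291.09 kPa
0.5·γ·B·N_γ·s_γ = 0.5 × 19.7 × 3.71 × 3.5 × 0.6 = 76.741 kPa
q_ult = 242.37 + 291.09 + 76.741 = 610.21 kPa.
Gross allowable pressure q_all = 610.21 / 3 = 203.4 kPa.
Footing area = 10.8103 m², so allowable column load = 203.4 × 10.8103 = 2198.8 kN.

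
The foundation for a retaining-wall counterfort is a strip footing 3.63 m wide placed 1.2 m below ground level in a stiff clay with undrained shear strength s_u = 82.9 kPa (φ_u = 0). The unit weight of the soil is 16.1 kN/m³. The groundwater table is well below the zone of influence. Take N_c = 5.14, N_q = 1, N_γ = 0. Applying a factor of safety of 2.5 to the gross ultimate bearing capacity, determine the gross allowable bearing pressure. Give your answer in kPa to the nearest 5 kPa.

Effective surcharge at the founding depth q = γ·D_f = 16.1 × 1.2 = 19.32 kPa.
q_ult = c·N_c + q·N_q
     = 82.9 × 5.14 + 19.32 × 1
     = 426.11 + 19.32 = 445.43 kPa.
q_all = q_ult / FS = 445.43 / 2.5 = 178.17 kPa.

q_all ≈ 180 kPa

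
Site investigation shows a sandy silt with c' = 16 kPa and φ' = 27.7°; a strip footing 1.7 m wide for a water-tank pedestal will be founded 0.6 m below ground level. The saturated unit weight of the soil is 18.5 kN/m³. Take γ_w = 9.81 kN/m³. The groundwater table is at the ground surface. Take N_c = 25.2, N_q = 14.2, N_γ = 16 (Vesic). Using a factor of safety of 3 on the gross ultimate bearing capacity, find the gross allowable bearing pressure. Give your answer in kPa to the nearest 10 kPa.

q_all ≈ 200 kPa

γ' = 18.5 − 9.81 = 8.69 kN/m³ (submerged throughout). q = 8.69 × 0.6 = 5.214 kPa; the same γ' applies in the ½γBN_γ term.
c·N_c = 16 × 25.2 = 403.2 kPa
q·N_q = 5.214 × 14.2 = 74.039 kPa
0.5·γ·B·N_γ = 0.5 × 8.69 × 1.7 × 16 = 118.18 kPa
q_ult = 403.2 + 74.039 + 118.18 = 595.42 kPa.
q_all = 595.42 / 3 = 198.47 kPa.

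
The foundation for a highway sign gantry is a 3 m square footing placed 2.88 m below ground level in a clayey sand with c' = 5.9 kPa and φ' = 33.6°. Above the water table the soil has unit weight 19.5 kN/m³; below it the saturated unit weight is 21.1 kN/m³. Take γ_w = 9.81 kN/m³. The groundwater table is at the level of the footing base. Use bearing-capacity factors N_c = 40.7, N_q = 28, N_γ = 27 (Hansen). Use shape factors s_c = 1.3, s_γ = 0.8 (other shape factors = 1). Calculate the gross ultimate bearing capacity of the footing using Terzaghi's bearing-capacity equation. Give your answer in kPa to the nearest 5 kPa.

Effective surcharge at the founding depth q = γ·D_f = 19.5 × 2.88 = 56.16 kPa.
The water table coincides with the base, so in the self-weight term γ → γ' = 11.29 kN/m³.
q_ult = c·N_c·s_c + q·N_q + 0.5·γ·B·N_γ·s_γ
     = 5.9 × 40.7 × 1.3 + 56.16 × 28 + 0.5 × 11.29 × 3 × 27 × 0.8
     = 312.17 + 1572.5 + 365.8 = 2250.4 kPa.

q_ult ≈ 2250 kPa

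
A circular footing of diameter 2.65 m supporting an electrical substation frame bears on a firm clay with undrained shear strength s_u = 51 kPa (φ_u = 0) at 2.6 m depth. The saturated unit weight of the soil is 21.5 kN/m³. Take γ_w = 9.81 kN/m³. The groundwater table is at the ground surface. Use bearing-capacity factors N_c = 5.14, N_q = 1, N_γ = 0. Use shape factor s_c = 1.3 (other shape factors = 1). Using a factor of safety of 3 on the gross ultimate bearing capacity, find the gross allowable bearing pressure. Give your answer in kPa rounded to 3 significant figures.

q_all ≈ 124 kPa

Water table at ground surface, so effective unit weight γ' = 21.5 − 9.81 = 11.69 kN/m³ is used throughout; overburden q = 11.69 × 2.6 = 30.394 kPa.
Cohesion term c·N_c·s_c = 51 × 5.14 × 1.3 = 340.78 kPa; surcharge term q·N_q = 30.394 × 1 = 30.394 kPa.
q_ult = 340.78 + 30.394 = 371.18 kPa.
q_all = 371.18 / 3 = 123.73 kPa.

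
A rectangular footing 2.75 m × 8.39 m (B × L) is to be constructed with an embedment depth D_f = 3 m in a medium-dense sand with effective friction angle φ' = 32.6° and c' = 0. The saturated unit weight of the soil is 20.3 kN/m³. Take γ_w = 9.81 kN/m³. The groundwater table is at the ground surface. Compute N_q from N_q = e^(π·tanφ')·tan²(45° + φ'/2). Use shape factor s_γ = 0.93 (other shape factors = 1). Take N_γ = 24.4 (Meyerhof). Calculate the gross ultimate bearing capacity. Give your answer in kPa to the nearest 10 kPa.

tan32.6° = 0.6395, so N_q = e^(π×0.6395)·tan²(61.3°) = 7.457 × 3.336 = 24.88.
Water table at ground surface, so effective unit weight γ' = 20.3 − 9.81 = 10.49 kN/m³ is used throughout; overburden q = 10.49 × 3 = 31.47 kPa; the same γ' applies in the ½γBN_γ term.
Surcharge term q·N_q = 31.47 × 24.878 = 782.9 kPa; self-weight term 0.5·γ·B·N_γ·s_γ = 0.5 × 10.49 × 2.75 × 24.4 × 0.93 = 327.3 kPa.
q_ult = 782.9 + 327.3 = 1110.2 kPa.

q_ult ≈ 1110 kPa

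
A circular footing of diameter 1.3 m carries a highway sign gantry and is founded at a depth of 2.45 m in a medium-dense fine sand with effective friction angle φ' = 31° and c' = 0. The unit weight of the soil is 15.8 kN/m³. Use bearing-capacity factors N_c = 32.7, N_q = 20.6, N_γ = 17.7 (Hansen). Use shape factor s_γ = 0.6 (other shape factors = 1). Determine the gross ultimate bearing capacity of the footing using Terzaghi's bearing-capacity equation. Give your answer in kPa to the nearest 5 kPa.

q = γ·D_f = 15.8 × 2.45 = 38.71 kPa.
q·N_q = 38.71 × 20.6 = 797.43 kPa
0.5·γ·B·N_γ·s_γ = 0.5 × 15.8 × 1.3 × 17.7 × 0.6 = 109.07 kPa
q_ult = 797.43 + 109.07 = 906.49 kPa.

q_ult ≈ 905 kPa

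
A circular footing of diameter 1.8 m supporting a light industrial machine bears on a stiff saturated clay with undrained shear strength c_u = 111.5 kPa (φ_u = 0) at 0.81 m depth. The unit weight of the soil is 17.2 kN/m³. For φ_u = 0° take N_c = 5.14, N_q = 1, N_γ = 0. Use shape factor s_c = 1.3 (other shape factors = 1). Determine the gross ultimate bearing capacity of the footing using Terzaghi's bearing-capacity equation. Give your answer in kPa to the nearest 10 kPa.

q = γ·D_f = 17.2 × 0.81 = 13.932 kPa.
c·N_c·s_c = 111.5 × 5.14 × 1.3 = 745.04 kPa
q·N_q = 13.932 × 1 = 13.932 kPa
q_ult = 745.04 + 13.932 = 758.98 kPa.

q_ult ≈ 760 kPa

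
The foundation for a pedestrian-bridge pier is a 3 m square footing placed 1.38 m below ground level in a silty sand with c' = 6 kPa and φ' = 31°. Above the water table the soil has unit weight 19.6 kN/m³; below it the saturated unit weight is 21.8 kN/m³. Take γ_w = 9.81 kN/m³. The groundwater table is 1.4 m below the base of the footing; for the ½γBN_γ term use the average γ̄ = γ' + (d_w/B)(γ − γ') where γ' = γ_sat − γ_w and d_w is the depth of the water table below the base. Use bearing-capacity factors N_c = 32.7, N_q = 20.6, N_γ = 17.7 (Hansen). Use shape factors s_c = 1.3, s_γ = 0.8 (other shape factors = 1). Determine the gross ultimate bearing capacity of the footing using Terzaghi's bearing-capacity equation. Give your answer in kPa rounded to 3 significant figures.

q = γ·D_f = 19.6 × 1.38 = 27.048 kPa.
γ' = 11.99 kN/m³; averaging over the depth B below the base, γ̄ = γ' + (d_w/B)(γ − γ') = 15.541 kN/m³.
c·N_c·s_c = 6 × 32.7 × 1.3 = 255.06 kPa
q·N_q = 27.048 × 20.6 = 557.19 kPa
0.5·γ·B·N_γ·s_γ = 0.5 × 15.541 × 3 × 17.7 × 0.8 = 330.1 kPa
q_ult = 255.06 + 557.19 + 330.1 = 1142.3 kPa.

q_ult ≈ 1140 kPa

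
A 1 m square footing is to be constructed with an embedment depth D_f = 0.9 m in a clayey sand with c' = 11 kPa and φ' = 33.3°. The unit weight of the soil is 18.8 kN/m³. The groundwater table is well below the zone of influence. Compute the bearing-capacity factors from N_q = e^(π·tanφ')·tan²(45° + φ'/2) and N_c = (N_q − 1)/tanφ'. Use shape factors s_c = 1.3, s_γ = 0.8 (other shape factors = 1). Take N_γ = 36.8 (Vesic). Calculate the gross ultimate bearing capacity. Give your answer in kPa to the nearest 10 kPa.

q_ult ≈ 1300 kPa

tan33.3° = 0.6569, so N_q = e^(π×0.6569)·tan²(61.65°) = 7.875 × 3.435 = 27.05.
N_c = (27.05 − 1)/tan33.3° = 39.65.
Effective surcharge at the founding depth q = γ·D_f = 18.8 × 0.9 = 16.92 kPa.
q_ult = c·N_c·s_c + q·N_q + 0.5·γ·B·N_γ·s_γ
     = 11 × 39.654 × 1.3 + 16.92 × 27.048 + 0.5 × 18.8 × 1 × 36.8 × 0.8
     = 567.05 + 457.65 + 276.74 = 1301.4 kPa.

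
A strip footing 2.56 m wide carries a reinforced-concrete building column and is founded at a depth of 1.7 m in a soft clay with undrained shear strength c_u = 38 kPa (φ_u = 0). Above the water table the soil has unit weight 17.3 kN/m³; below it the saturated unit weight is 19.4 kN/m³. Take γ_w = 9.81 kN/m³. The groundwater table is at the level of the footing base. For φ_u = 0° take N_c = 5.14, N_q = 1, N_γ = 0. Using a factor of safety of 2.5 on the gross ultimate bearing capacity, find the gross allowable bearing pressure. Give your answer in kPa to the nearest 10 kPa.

Overburden at base level: q = 17.3 × 1.7 = 29.41 kPa.
Cohesion term c·N_c = 38 × 5.14 = 195.32 kPa; surcharge term q·N_q = 29.41 × 1 = 29.41 kPa.
q_ult = 195.32 + 29.41 = 224.73 kPa.
q_all = 224.73 / 2.5 = 89.892 kPa.

q_all ≈ 90 kPa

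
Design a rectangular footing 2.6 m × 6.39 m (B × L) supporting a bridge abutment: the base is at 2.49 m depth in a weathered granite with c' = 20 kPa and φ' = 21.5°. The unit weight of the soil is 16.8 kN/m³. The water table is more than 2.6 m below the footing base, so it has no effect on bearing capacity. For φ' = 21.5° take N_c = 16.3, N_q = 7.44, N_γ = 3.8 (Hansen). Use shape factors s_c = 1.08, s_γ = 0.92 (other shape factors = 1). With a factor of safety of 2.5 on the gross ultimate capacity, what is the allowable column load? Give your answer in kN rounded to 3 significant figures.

Overburden at base level: q = 16.8 × 2.49 = 41.832 kPa.
Cohesion term c·N_c·s_c = 20 × 16.3 × 1.08 = 352.08 kPa; surcharge term q·N_q = 41.832 × 7.44 = 311.23 kPa; self-weight term 0.5·γ·B·N_γ·s_γ = 0.5 × 16.8 × 2.6 × 3.8 × 0.92 = 76.353 kPa.
q_ult = 352.08 + 311.23 + 76.353 = 739.66 kPa.
Gross allowable pressure q_all = 739.66 / 2.5 = 295.87 kPa.
Footing area = 16.614 m², so allowable column load = 295.87 × 16.614 = 4915.5 kN.

P_all ≈ 4920 kN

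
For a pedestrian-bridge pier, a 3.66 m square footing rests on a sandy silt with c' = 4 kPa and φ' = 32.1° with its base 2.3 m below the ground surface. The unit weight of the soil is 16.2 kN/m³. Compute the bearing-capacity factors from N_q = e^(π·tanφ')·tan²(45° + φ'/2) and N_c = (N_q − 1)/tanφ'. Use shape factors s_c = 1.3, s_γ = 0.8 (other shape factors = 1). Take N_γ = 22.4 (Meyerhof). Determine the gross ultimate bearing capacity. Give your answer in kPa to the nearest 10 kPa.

q_ult ≈ 1590 kPa

tan32.1° = 0.6273, so N_q = e^(π×0.6273)·tan²(61.05°) = 7.176 × 3.268 = 23.45.
N_c = (23.45 − 1)/tan32.1° = 35.79.
Overburden at base level: q = 16.2 × 2.3 = 37.26 kPa.
Cohesion term c·N_c·s_c = 4 × 35.79 × 1.3 = 186.11 kPa; surcharge term q·N_q = 37.26 × 23.451 = 873.77 kPa; self-weight term 0.5·γ·B·N_γ·s_γ = 0.5 × 16.2 × 3.66 × 22.4 × 0.8 = 531.26 kPa.
q_ult = 186.11 + 873.77 + 531.26 = 1591.1 kPa.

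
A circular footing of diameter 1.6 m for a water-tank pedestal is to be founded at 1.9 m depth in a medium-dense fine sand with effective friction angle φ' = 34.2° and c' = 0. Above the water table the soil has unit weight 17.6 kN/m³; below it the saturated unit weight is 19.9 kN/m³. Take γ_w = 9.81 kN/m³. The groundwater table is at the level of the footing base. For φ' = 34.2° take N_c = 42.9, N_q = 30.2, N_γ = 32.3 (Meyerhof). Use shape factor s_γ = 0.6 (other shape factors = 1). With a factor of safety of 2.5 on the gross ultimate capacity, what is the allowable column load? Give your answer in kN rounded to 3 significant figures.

P_all ≈ 938 kN

Effective surcharge at the founding depth q = γ·D_f = 17.6 × 1.9 = 33.44 kPa.
The water table coincides with the base, so in the self-weight term γ → γ' = 10.09 kN/m³.
q_ult = q·N_q + 0.5·γ·B·N_γ·s_γ
     = 33.44 × 30.2 + 0.5 × 10.09 × 1.6 × 32.3 × 0.6
     = 1009.9 + 156.44 = 1166.3 kPa.
Gross allowable pressure q_all = 1166.3 / 2.5 = 466.53 kPa.
Footing area = 2.0106 m², so allowable column load = 466.53 × 2.0106 = 938 kN.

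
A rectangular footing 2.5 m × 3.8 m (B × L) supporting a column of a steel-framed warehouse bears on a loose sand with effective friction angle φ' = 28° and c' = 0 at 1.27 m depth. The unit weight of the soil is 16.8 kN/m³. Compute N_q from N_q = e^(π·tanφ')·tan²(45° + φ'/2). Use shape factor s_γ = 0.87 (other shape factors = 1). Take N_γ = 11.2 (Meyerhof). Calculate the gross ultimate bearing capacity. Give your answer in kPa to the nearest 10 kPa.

q_ult ≈ 520 kPa

tan28° = 0.5317, so N_q = e^(π×0.5317)·tan²(59°) = 5.314 × 2.77 = 14.72.
Effective surcharge at the founding depth q = γ·D_f = 16.8 × 1.27 = 21.336 kPa.
q_ult = q·N_q + 0.5·γ·B·N_γ·s_γ
     = 21.336 × 14.72 + 0.5 × 16.8 × 2.5 × 11.2 × 0.87
     = 314.06 + 204.62 = 518.69 kPa.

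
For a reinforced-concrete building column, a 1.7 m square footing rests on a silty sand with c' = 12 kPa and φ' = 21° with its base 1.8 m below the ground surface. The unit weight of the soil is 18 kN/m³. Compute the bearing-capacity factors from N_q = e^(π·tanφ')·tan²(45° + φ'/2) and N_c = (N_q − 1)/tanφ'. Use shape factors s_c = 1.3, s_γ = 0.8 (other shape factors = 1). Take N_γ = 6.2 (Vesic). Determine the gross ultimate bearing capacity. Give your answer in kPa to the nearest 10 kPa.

q_ult ≈ 550 kPa

tan21° = 0.3839, so N_q = e^(π×0.3839)·tan²(55.5°) = 3.34 × 2.117 = 7.07.
N_c = (7.07 − 1)/tan21° = 15.81.
Overburden at base level: q = 18 × 1.8 = 32.4 kPa.
Cohesion term c·N_c·s_c = 12 × 15.815 × 1.3 = 246.71 kPa; surcharge term q·N_q = 32.4 × 7.0708 = 229.09 kPa; self-weight term 0.5·γ·B·N_γ·s_γ = 0.5 × 18 × 1.7 × 6.2 × 0.8 = 75.888 kPa.
q_ult = 246.71 + 229.09 + 75.888 = 551.69 kPa.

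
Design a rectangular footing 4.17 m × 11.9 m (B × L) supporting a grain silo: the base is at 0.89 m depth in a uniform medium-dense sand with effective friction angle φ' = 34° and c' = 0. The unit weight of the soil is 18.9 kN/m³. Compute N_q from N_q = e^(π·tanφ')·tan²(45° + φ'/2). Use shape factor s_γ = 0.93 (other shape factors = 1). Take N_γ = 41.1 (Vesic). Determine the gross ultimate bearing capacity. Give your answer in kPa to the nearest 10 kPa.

tan34° = 0.6745, so N_q = e^(π×0.6745)·tan²(62°) = 8.323 × 3.537 = 29.44.
q = γ·D_f = 18.9 × 0.89 = 16.821 kPa.
q·N_q = 16.821 × 29.44 = 495.21 kPa
0.5·γ·B·N_γ·s_γ = 0.5 × 18.9 × 4.17 × 41.1 × 0.93 = 1506.2 kPa
q_ult = 495.21 + 1506.2 = 2001.4 kPa.

q_ult ≈ 2000 kPa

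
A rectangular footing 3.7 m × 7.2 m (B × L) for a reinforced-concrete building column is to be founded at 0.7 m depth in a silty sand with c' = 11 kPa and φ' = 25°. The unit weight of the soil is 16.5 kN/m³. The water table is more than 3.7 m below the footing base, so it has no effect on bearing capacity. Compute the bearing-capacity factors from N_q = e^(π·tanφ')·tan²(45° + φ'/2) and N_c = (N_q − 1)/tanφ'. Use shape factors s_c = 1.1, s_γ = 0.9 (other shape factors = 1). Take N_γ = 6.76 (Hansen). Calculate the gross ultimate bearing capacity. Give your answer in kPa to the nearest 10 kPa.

tan25° = 0.4663, so N_q = e^(π×0.4663)·tan²(57.5°) = 4.327 × 2.464 = 10.66.
N_c = (10.66 − 1)/tan25° = 20.72.
Overburden at base level: q = 16.5 × 0.7 = 11.55 kPa.
Cohesion term c·N_c·s_c = 11 × 20.721 × 1.1 = 250.72 kPa; surcharge term q·N_q = 11.55 × 10.662 = 123.15 kPa; self-weight term 0.5·γ·B·N_γ·s_γ = 0.5 × 16.5 × 3.7 × 6.76 × 0.9 = 185.71 kPa.
q_ult = 250.72 + 123.15 + 185.71 = 559.58 kPa.

q_ult ≈ 560 kPa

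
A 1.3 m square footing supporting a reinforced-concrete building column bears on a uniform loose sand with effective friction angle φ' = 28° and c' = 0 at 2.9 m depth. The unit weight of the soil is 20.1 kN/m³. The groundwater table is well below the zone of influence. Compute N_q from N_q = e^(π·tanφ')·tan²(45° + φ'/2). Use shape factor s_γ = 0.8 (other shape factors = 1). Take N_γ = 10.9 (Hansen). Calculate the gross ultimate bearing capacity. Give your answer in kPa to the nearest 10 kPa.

tan28° = 0.5317, so N_q = e^(π×0.5317)·tan²(59°) = 5.314 × 2.77 = 14.72.
q = γ·D_f = 20.1 × 2.9 = 58.29 kPa.
q·N_q = 58.29 × 14.72 = 858.02 kPa
0.5·γ·B·N_γ·s_γ = 0.5 × 20.1 × 1.3 × 10.9 × 0.8 = 113.93 kPa
q_ult = 858.02 + 113.93 = 971.95 kPa.

q_ult ≈ 970 kPa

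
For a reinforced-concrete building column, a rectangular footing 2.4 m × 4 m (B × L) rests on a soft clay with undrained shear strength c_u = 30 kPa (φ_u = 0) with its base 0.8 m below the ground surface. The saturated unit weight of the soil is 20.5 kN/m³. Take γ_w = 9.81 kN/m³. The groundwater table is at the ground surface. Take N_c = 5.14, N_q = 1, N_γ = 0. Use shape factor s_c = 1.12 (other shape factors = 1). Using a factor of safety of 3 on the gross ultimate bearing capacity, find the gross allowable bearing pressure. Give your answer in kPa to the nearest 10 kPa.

γ' = 20.5 − 9.81 = 10.69 kN/m³ (submerged throughout). q = 10.69 × 0.8 = 8.552 kPa.
c·N_c·s_c = 30 × 5.14 × 1.12 = 172.7 kPa
q·N_q = 8.552 × 1 = 8.552 kPa
q_ult = 172.7 + 8.552 = 181.26 kPa.
q_all = 181.26 / 3 = 60.419 kPa.

q_all ≈ 60 kPa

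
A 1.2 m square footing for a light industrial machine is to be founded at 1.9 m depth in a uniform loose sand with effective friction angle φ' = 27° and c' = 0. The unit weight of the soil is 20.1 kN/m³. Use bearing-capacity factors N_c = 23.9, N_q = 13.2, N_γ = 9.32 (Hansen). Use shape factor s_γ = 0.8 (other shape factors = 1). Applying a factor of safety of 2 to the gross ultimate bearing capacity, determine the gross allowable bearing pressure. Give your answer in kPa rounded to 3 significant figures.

q_all ≈ 297 kPa

Effective surcharge at the founding depth q = γ·D_f = 20.1 × 1.9 = 38.19 kPa.
q_ult = q·N_q + 0.5·γ·B·N_γ·s_γ
     = 38.19 × 13.2 + 0.5 × 20.1 × 1.2 × 9.32 × 0.8
     = 504.11 + 89.919 = 594.03 kPa.
q_all = q_ult / FS = 594.03 / 2 = 297.01 kPa.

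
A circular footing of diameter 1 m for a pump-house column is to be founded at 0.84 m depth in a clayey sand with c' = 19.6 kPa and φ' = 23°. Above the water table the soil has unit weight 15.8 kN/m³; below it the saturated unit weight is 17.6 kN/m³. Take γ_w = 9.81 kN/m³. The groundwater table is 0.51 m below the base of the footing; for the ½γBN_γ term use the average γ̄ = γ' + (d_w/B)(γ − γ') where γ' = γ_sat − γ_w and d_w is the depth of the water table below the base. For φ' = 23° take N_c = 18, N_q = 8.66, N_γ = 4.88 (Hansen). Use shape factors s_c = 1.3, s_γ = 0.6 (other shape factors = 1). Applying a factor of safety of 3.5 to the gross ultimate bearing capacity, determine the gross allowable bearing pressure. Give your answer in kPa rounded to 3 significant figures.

q_all ≈ 169 kPa

Effective surcharge at the founding depth q = γ·D_f = 15.8 × 0.84 = 13.272 kPa.
With d_w = 0.51 m < B, γ̄ = 7.79 + (0.51/1) × (15.8 − 7.79) = 11.875 kN/m³.
q_ult = c·N_c·s_c + q·N_q + 0.5·γ·B·N_γ·s_γ
     = 19.6 × 18 × 1.3 + 13.272 × 8.66 + 0.5 × 11.875 × 1 × 4.88 × 0.6
     = 458.64 + 114.94 + 17.385 = 590.96 kPa.
q_all = q_ult / FS = 590.96 / 3.5 = 168.85 kPa.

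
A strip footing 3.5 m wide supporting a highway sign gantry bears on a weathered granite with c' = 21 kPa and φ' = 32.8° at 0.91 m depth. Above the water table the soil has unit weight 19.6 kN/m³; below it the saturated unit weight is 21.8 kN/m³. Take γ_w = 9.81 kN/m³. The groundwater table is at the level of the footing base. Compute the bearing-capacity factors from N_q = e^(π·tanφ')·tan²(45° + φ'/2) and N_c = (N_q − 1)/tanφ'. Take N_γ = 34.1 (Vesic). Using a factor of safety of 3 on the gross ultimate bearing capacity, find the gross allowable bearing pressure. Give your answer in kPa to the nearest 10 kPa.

q_all ≈ 660 kPa

N_q = e^(π·tan32.8°)·tan²(61.4°) = 25.48; N_c = (N_q − 1)/tanφ' = 37.98.
Overburden at base level: q = 19.6 × 0.91 = 17.836 kPa.
Below the base the soil is submerged, so the ½γBN_γ term uses γ' = 21.8 − 9.81 = 11.99 kN/m³.
Cohesion term c·N_c = 21 × 37.98 = 797.58 kPa; surcharge term q·N_q = 17.836 × 25.477 = 454.4 kPa; self-weight term 0.5·γ·B·N_γ = 0.5 × 11.99 × 3.5 × 34.1 = 715.5 kPa.
q_ult = 797.58 + 454.4 + 715.5 = 1967.5 kPa.
q_all = 1967.5 / 3 = 655.83 kPa.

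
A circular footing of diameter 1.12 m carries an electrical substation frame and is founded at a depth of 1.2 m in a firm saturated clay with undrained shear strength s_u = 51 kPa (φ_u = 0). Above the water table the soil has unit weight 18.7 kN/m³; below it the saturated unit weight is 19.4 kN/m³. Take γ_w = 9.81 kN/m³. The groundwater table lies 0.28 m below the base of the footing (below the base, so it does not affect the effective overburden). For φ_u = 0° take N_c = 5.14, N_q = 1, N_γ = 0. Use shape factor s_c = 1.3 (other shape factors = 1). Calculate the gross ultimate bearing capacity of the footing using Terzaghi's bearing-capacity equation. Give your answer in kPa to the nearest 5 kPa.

q_ult ≈ 365 kPa

Effective surcharge at the founding depth q = γ·D_f = 18.7 × 1.2 = 22.44 kPa.
q_ult = c·N_c·s_c + q·N_q
     = 51 × 5.14 × 1.3 + 22.44 × 1
     = 340.78 + 22.44 = 363.22 kPa.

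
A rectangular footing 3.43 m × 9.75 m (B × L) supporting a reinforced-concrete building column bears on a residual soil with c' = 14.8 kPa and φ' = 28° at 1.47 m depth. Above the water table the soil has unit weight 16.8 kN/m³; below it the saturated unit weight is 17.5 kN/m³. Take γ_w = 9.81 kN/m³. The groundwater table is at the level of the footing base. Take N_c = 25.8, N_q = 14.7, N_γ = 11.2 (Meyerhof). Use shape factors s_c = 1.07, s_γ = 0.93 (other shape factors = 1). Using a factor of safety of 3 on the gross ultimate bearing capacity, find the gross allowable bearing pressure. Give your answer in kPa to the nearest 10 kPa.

q_all ≈ 300 kPa

Overburden at base level: q = 16.8 × 1.47 = 24.696 kPa.
Below the base the soil is submerged, so the ½γBN_γ term uses γ' = 17.5 − 9.81 = 7.69 kN/m³.
Cohesion term c·N_c·s_c = 14.8 × 25.8 × 1.07 = 408.57 kPa; surcharge term q·N_q = 24.696 × 14.7 = 363.03 kPa; self-weight term 0.5·γ·B·N_γ·s_γ = 0.5 × 7.69 × 3.43 × 11.2 × 0.93 = 137.37 kPa.
q_ult = 408.57 + 363.03 + 137.37 = 908.97 kPa.
q_all = 908.97 / 3 = 302.99 kPa.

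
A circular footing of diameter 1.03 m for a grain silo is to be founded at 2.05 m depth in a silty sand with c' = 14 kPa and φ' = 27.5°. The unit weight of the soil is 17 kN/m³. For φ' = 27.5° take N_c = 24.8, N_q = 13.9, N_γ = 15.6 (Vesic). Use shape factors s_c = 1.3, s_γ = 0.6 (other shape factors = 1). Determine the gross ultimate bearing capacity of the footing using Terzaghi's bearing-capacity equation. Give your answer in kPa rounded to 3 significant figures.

q = γ·D_f = 17 × 2.05 = 34.85 kPa.
c·N_c·s_c = 14 × 24.8 × 1.3 = 451.36 kPa
q·N_q = 34.85 × 13.9 = 484.41 kPa
0.5·γ·B·N_γ·s_γ = 0.5 × 17 × 1.03 × 15.6 × 0.6 = 81.947 kPa
q_ult = 451.36 + 484.41 + 81.947 = 1017.7 kPa.

q_ult ≈ 1020 kPa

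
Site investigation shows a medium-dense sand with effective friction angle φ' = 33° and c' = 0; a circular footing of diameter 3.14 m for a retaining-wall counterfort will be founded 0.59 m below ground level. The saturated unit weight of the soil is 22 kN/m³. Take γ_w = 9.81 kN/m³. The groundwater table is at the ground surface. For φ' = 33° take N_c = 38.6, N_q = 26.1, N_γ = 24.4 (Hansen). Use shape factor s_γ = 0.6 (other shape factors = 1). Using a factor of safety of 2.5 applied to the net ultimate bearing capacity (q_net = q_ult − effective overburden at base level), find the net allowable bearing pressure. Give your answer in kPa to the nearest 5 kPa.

γ' = 22 − 9.81 = 12.19 kN/m³ (submerged throughout). q = 12.19 × 0.59 = 7.1921 kPa; the same γ' applies in the ½γBN_γ term.
q·N_q = 7.1921 × 26.1 = 187.71 kPa
0.5·γ·B·N_γ·s_γ = 0.5 × 12.19 × 3.14 × 24.4 × 0.6 = 280.18 kPa
q_ult = 187.71 + 280.18 = 467.9 kPa.
Net ultimate: q_net = 467.9 − 7.1921 = 460.71 kPa.
q_all(net) = 460.71 / 2.5 = 184.28 kPa.

q_all(net) ≈ 185 kPa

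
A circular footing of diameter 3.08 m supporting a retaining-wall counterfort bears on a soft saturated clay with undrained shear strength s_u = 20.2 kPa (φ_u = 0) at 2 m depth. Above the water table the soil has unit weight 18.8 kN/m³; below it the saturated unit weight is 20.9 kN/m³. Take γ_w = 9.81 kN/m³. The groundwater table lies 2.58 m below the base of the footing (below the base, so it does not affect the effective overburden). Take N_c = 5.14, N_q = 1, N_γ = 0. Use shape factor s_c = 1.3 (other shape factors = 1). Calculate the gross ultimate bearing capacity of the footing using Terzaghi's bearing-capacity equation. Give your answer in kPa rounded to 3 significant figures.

q = γ·D_f = 18.8 × 2 = 37.6 kPa.
c·N_c·s_c = 20.2 × 5.14 × 1.3 = 134.98 kPa
q·N_q = 37.6 × 1 = 37.6 kPa
q_ult = 134.98 + 37.6 = 172.58 kPa.

q_ult ≈ 173 kPa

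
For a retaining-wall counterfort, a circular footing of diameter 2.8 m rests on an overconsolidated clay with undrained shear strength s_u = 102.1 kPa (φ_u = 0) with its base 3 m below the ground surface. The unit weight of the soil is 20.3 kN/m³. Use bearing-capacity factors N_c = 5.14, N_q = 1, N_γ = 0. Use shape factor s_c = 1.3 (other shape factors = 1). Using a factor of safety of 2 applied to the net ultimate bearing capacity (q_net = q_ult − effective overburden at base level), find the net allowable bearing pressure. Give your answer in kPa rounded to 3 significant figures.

q = γ·D_f = 20.3 × 3 = 60.9 kPa.
c·N_c·s_c = 102.1 × 5.14 × 1.3 = 682.23 kPa
q·N_q = 60.9 × 1 = 60.9 kPa
q_ult = 682.23 + 60.9 = 743.13 kPa.
Net ultimate: q_net = 743.13 − 60.9 = 682.23 kPa.
q_all(net) = 682.23 / 2 = 341.12 kPa.

q_all(net) ≈ 341 kPa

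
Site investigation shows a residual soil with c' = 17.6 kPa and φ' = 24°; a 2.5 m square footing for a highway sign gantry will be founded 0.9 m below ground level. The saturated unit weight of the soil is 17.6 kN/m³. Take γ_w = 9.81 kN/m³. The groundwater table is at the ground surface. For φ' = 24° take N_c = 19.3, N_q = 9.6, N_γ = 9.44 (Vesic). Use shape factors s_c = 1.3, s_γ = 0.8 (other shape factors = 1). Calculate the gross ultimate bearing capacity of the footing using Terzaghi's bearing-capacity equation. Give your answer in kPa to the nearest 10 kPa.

γ' = 17.6 − 9.81 = 7.79 kN/m³ (submerged throughout). q = 7.79 × 0.9 = 7.011 kPa; the same γ' applies in the ½γBN_γ term.
c·N_c·s_c = 17.6 × 19.3 × 1.3 = 441.58 kPa
q·N_q = 7.011 × 9.6 = 67.306 kPa
0.5·γ·B·N_γ·s_γ = 0.5 × 7.79 × 2.5 × 9.44 × 0.8 = 73.538 kPa
q_ult = 441.58 + 67.306 + 73.538 = 582.43 kPa.

q_ult ≈ 580 kPa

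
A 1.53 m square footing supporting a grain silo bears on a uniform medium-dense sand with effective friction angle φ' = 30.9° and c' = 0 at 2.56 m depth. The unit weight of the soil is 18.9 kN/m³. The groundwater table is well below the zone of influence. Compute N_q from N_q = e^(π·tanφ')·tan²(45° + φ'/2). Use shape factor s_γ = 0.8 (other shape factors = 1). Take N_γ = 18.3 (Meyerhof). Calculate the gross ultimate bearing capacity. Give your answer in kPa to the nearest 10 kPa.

q_ult ≈ 1200 kPa

tan30.9° = 0.5985, so N_q = e^(π×0.5985)·tan²(60.45°) = 6.555 × 3.111 = 20.39.
Effective surcharge at the founding depth q = γ·D_f = 18.9 × 2.56 = 48.384 kPa.
q_ult = q·N_q + 0.5·γ·B·N_γ·s_γ
     = 48.384 × 20.394 + 0.5 × 18.9 × 1.53 × 18.3 × 0.8
     = 986.76 + 211.67 = 1198.4 kPa.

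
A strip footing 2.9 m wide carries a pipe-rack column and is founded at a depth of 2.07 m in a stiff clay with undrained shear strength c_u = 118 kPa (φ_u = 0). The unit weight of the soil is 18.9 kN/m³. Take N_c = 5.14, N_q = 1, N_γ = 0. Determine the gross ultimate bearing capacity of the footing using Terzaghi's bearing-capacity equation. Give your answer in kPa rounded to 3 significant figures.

Overburden at base level: q = 18.9 × 2.07 = 39.123 kPa.
Cohesion term c·N_c = 118 × 5.14 = 606.52 kPa; surcharge term q·N_q = 39.123 × 1 = 39.123 kPa.
q_ult = 606.52 + 39.123 = 645.64 kPa.

q_ult ≈ 646 kPa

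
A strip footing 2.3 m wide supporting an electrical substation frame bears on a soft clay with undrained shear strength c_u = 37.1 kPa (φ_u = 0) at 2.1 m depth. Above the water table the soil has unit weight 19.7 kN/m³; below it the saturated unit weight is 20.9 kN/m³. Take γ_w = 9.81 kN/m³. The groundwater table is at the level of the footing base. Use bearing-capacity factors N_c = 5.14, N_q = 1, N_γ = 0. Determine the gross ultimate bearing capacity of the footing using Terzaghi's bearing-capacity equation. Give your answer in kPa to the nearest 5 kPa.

q_ult ≈ 230 kPa

q = γ·D_f = 19.7 × 2.1 = 41.37 kPa.
c·N_c = 37.1 × 5.14 = 190.69 kPa
q·N_q = 41.37 × 1 = 41.37 kPa
q_ult = 190.69 + 41.37 = 232.06 kPa.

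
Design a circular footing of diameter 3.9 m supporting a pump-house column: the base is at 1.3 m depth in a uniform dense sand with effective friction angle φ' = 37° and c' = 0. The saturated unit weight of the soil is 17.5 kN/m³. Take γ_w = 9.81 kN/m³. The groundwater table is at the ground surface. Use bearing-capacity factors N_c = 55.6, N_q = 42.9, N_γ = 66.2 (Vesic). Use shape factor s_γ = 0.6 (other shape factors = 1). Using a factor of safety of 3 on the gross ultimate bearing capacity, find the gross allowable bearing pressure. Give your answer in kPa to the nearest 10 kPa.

γ' = 17.5 − 9.81 = 7.69 kN/m³ (submerged throughout). q = 7.69 × 1.3 = 9.997 kPa; the same γ' applies in the ½γBN_γ term.
q·N_q = 9.997 × 42.9 = 428.87 kPa
0.5·γ·B·N_γ·s_γ = 0.5 × 7.69 × 3.9 × 66.2 × 0.6 = 595.62 kPa
q_ult = 428.87 + 595.62 = 1024.5 kPa.
q_all = 1024.5 / 3 = 341.5 kPa.

q_all ≈ 340 kPa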